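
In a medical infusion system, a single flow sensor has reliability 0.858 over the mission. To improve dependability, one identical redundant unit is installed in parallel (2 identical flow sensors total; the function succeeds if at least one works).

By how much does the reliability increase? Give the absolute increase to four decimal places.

0.1218

R_before = 0.858
R_after = 1 − (1 − 0.858)^2 = 0.9798
ΔR = 0.9798 − 0.858 = 0.1218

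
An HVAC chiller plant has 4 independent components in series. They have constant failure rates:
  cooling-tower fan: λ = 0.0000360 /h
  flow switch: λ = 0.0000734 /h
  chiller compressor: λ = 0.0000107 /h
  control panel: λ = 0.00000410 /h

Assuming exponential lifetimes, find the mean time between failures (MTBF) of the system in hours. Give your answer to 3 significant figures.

8050

Series of exponential components: λ_sys = Σ λ_i
λ_sys = 0.0000360 + 0.0000734 + 0.0000107 + 0.00000410 = 1.2420e-04 /h
MTBF = 1 / λ_sys = 8050 h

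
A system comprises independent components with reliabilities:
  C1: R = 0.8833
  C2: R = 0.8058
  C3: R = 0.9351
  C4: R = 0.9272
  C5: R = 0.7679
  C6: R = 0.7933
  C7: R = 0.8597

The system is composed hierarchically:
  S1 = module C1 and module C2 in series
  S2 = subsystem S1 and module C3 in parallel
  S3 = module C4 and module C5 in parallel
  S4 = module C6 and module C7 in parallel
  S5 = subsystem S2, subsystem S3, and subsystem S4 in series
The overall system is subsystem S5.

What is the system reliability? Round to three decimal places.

Series (C1 and C2): 0.88330 × 0.80580 = 0.71176
Parallel ([0.71176] and C3): 1 − (1 − 0.71176)(1 − 0.93510) = 0.98129
Parallel (C4 and C5): 1 − (1 − 0.92720)(1 − 0.76790) = 0.98310
Parallel (C6 and C7): 1 − (1 − 0.79330)(1 − 0.85970) = 0.97100
Series ([0.98129], [0.98310], and [0.97100]): 0.98129 × 0.98310 × 0.97100 = 0.937

0.937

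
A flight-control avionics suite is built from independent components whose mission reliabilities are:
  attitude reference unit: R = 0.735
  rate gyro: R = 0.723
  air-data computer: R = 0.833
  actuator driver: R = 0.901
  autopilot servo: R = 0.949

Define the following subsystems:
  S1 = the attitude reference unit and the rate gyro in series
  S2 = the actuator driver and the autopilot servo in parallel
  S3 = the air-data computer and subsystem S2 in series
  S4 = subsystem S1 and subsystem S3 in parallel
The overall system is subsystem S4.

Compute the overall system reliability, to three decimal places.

Series (attitude reference unit and rate gyro): 0.73500 × 0.72300 = 0.53141
Parallel (actuator driver and autopilot servo): 1 − (1 − 0.90100)(1 − 0.94900) = 0.99495
Series (air-data computer and [0.99495]): 0.83300 × 0.99495 = 0.82879
Parallel ([0.53141] and [0.82879]): 1 − (1 − 0.53141)(1 − 0.82879) = 0.920

0.920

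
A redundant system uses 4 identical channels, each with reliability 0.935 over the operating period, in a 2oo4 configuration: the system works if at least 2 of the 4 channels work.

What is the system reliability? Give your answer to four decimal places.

0.9990

R = Σ_{i=2}^{4} C(4,i) p^i (1−p)^{4−i} with p = 0.935
C(4,2)·0.935^2·0.065^2 = 0.022162
C(4,3)·0.935^3·0.065^1 = 0.212524
C(4,4)·0.935^4·0.065^0 = 0.764269
Sum = 0.9990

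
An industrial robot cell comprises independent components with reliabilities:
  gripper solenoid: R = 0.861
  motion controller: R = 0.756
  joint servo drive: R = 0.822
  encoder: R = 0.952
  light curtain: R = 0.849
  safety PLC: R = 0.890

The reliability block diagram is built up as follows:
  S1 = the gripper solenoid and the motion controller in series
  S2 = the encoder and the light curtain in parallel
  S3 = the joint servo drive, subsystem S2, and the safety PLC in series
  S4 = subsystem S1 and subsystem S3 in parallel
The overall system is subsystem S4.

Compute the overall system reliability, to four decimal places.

0.9044

Series (gripper solenoid and motion controller): 0.861000 × 0.756000 = 0.650916
Parallel (encoder and light curtain): 1 − (1 − 0.952000)(1 − 0.849000) = 0.992752
Series (joint servo drive, [0.992752], and safety PLC): 0.822000 × 0.992752 × 0.890000 = 0.726278
Parallel ([0.650916] and [0.726278]): 1 − (1 − 0.650916)(1 − 0.726278) = 0.9044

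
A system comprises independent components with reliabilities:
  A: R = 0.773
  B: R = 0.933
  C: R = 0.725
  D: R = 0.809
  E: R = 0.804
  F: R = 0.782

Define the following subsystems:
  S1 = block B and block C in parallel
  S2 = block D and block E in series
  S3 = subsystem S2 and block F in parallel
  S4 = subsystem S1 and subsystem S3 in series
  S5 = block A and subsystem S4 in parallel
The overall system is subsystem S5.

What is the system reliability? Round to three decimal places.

Parallel (B and C): 1 − (1 − 0.93300)(1 − 0.72500) = 0.98158
Series (D and E): 0.80900 × 0.80400 = 0.65044
Parallel ([0.65044] and F): 1 − (1 − 0.65044)(1 − 0.78200) = 0.92380
Series ([0.98158] and [0.92380]): 0.98158 × 0.92380 = 0.90678
Parallel (A and [0.90678]): 1 − (1 − 0.77300)(1 − 0.90678) = 0.979

0.979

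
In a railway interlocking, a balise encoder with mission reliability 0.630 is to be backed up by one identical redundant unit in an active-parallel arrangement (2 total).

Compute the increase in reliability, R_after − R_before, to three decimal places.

R_before = 0.630
R_after = 1 − (1 − 0.630)^2 = 0.863
ΔR = 0.863 − 0.630 = 0.233

0.233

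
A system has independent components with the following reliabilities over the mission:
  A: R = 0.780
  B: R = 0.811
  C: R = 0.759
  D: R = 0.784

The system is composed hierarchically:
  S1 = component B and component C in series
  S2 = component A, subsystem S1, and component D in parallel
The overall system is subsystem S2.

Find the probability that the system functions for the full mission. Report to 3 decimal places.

0.982

Series (B and C): 0.81100 × 0.75900 = 0.61555
Parallel (A, [0.61555], and D): 1 − (1 − 0.78000)(1 − 0.61555)(1 − 0.78400) = 0.982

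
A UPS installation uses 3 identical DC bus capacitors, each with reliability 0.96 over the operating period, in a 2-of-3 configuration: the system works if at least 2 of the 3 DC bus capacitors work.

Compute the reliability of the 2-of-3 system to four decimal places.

0.9953

R = Σ_{i=2}^{3} C(3,i) p^i (1−p)^{3−i} with p = 0.96
C(3,2)·0.96^2·0.04^1 = 0.110592
C(3,3)·0.96^3·0.04^0 = 0.884736
Sum = 0.9953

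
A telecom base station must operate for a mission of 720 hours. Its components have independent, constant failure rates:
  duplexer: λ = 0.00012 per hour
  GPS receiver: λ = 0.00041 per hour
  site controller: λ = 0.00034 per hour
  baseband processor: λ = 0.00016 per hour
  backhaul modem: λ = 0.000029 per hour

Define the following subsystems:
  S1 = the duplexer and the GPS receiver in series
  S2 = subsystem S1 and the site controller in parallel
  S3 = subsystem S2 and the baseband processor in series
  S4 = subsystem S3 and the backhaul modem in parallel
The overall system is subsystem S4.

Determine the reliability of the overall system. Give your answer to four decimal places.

0.9965

R(duplexer) = exp(−0.00012 × 720) = 0.917227
R(GPS receiver) = exp(−0.00041 × 720) = 0.744383
R(site controller) = exp(−0.00034 × 720) = 0.782861
R(baseband processor) = exp(−0.00016 × 720) = 0.891188
R(backhaul modem) = exp(−0.000029 × 720) = 0.979336
Series (duplexer and GPS receiver): 0.917227 × 0.744383 = 0.682768
Parallel ([0.682768] and site controller): 1 − (1 − 0.682768)(1 − 0.782861) = 0.931117
Series ([0.931117] and baseband processor): 0.931117 × 0.891188 = 0.829800
Parallel ([0.829800] and backhaul modem): 1 − (1 − 0.829800)(1 − 0.979336) = 0.9965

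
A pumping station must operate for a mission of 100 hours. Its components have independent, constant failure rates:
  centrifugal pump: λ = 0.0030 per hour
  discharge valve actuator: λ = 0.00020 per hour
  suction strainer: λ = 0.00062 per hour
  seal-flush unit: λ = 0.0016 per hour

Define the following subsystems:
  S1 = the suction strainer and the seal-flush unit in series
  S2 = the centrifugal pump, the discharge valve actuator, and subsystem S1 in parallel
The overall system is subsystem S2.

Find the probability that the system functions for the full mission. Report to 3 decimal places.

R(centrifugal pump) = exp(−0.0030 × 100) = 0.74082
R(discharge valve actuator) = exp(−0.00020 × 100) = 0.98020
R(suction strainer) = exp(−0.00062 × 100) = 0.93988
R(seal-flush unit) = exp(−0.0016 × 100) = 0.85214
Series (suction strainer and seal-flush unit): 0.93988 × 0.85214 = 0.80091
Parallel (centrifugal pump, discharge valve actuator, and [0.80091]): 1 − (1 − 0.74082)(1 − 0.98020)(1 − 0.80091) = 0.999

0.999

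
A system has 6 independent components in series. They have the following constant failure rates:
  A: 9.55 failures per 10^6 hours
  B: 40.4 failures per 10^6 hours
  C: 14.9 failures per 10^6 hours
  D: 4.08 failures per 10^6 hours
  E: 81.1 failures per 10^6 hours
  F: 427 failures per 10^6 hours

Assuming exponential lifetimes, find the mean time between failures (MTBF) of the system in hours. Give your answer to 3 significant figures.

1730

Series of exponential components: λ_sys = Σ λ_i
λ_sys = 0.00000955 + 0.0000404 + 0.0000149 + 0.00000408 + 0.0000811 + 0.000427 = 5.7703e-04 /h
MTBF = 1 / λ_sys = 1730 h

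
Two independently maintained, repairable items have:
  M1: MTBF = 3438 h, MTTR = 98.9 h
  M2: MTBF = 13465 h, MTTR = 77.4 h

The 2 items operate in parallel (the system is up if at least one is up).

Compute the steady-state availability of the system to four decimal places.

A(M1) = MTBF/(MTBF+MTTR) = 3438/(3438+98.9) = 0.972038
A(M2) = MTBF/(MTBF+MTTR) = 13465/(13465+77.4) = 0.994285
Parallel availability: 1 − (1 − 0.972038)(1 − 0.994285) = 0.9998

0.9998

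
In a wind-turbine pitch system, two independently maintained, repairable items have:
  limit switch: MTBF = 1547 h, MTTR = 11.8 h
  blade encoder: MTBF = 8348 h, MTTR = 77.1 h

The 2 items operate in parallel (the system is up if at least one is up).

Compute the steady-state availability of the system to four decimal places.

A(limit switch) = MTBF/(MTBF+MTTR) = 1547/(1547+11.8) = 0.992430
A(blade encoder) = MTBF/(MTBF+MTTR) = 8348/(8348+77.1) = 0.990849
Parallel availability: 1 − (1 − 0.992430)(1 − 0.990849) = 0.9999

0.9999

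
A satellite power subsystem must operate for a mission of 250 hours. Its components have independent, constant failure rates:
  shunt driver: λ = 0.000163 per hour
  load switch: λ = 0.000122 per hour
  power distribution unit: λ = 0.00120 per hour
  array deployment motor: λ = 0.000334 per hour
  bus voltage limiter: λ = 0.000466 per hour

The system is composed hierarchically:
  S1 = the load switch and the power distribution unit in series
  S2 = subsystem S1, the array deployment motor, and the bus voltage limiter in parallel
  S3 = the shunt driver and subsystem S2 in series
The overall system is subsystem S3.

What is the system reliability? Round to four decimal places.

0.9577

R(shunt driver) = exp(−0.000163 × 250) = 0.960069
R(load switch) = exp(−0.000122 × 250) = 0.969960
R(power distribution unit) = exp(−0.00120 × 250) = 0.740818
R(array deployment motor) = exp(−0.000334 × 250) = 0.919891
R(bus voltage limiter) = exp(−0.000466 × 250) = 0.890030
Series (load switch and power distribution unit): 0.969960 × 0.740818 = 0.718564
Parallel ([0.718564], array deployment motor, and bus voltage limiter): 1 − (1 − 0.718564)(1 − 0.919891)(1 − 0.890030) = 0.997521
Series (shunt driver and [0.997521]): 0.960069 × 0.997521 = 0.9577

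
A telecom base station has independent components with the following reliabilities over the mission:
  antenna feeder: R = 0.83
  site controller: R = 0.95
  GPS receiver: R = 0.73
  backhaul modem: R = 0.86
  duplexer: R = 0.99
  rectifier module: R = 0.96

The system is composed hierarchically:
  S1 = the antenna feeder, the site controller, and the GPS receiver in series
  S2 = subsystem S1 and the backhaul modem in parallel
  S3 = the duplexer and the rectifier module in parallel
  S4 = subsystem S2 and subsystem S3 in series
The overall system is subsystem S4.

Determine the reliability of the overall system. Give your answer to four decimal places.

Series (antenna feeder, site controller, and GPS receiver): 0.830000 × 0.950000 × 0.730000 = 0.575605
Parallel ([0.575605] and backhaul modem): 1 − (1 − 0.575605)(1 − 0.860000) = 0.940585
Parallel (duplexer and rectifier module): 1 − (1 − 0.990000)(1 − 0.960000) = 0.999600
Series ([0.940585] and [0.999600]): 0.940585 × 0.999600 = 0.9402

0.9402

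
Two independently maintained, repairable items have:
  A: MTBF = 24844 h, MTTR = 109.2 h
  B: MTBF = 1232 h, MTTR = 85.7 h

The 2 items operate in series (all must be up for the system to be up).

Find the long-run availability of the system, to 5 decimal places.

A(A) = MTBF/(MTBF+MTTR) = 24844/(24844+109.2) = 0.995624
A(B) = MTBF/(MTBF+MTTR) = 1232/(1232+85.7) = 0.934962
Series availability: 0.995624 × 0.934962 = 0.93087

0.93087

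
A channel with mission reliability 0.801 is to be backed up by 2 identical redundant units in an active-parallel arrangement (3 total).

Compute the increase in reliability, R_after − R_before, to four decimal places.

R_before = 0.801
R_after = 1 − (1 − 0.801)^3 = 0.9921
ΔR = 0.9921 − 0.801 = 0.1911

0.1911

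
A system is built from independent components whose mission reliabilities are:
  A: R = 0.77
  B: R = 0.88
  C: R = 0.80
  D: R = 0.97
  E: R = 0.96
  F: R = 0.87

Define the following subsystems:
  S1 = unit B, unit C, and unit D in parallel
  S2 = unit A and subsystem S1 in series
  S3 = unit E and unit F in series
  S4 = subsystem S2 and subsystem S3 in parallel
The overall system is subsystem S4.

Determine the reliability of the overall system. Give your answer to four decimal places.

0.9620

Parallel (B, C, and D): 1 − (1 − 0.880000)(1 − 0.800000)(1 − 0.970000) = 0.999280
Series (A and [0.999280]): 0.770000 × 0.999280 = 0.769446
Series (E and F): 0.960000 × 0.870000 = 0.835200
Parallel ([0.769446] and [0.835200]): 1 − (1 − 0.769446)(1 − 0.835200) = 0.9620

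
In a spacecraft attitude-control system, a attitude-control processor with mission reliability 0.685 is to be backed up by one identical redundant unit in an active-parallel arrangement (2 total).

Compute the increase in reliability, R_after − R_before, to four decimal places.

R_before = 0.685
R_after = 1 − (1 − 0.685)^2 = 0.9008
ΔR = 0.9008 − 0.685 = 0.2158

0.2158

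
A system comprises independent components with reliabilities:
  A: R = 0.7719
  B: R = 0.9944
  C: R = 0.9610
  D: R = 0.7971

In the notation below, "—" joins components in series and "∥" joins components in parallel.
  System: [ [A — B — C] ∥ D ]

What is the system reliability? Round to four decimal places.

Series (A, B, and C): 0.771900 × 0.994400 × 0.961000 = 0.737642
Parallel ([0.737642] and D): 1 − (1 − 0.737642)(1 − 0.797100) = 0.9468

0.9468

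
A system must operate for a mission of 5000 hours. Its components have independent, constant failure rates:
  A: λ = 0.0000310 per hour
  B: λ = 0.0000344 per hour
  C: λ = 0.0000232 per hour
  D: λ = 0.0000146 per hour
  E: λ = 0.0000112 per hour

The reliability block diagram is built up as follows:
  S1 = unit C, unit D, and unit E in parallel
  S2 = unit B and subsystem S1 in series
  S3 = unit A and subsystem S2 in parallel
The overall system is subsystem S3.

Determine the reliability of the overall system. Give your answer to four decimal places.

0.9773

R(A) = exp(−0.0000310 × 5000) = 0.856415
R(B) = exp(−0.0000344 × 5000) = 0.841979
R(C) = exp(−0.0000232 × 5000) = 0.890475
R(D) = exp(−0.0000146 × 5000) = 0.929601
R(E) = exp(−0.0000112 × 5000) = 0.945539
Parallel (C, D, and E): 1 − (1 − 0.890475)(1 − 0.929601)(1 − 0.945539) = 0.999580
Series (B and [0.999580]): 0.841979 × 0.999580 = 0.841625
Parallel (A and [0.841625]): 1 − (1 − 0.856415)(1 − 0.841625) = 0.9773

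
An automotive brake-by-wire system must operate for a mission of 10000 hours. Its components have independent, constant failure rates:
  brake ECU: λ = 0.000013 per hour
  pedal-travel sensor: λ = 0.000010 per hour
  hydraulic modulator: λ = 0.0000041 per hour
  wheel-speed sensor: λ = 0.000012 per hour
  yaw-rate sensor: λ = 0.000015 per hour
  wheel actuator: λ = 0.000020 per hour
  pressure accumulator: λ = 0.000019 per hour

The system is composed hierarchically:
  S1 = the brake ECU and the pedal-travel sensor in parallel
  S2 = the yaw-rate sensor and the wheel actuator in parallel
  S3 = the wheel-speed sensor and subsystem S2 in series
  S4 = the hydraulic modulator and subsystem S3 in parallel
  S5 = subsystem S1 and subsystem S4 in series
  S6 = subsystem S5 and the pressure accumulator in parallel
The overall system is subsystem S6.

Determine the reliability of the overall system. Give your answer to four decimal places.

0.9971

R(brake ECU) = exp(−0.000013 × 10000) = 0.878095
R(pedal-travel sensor) = exp(−0.000010 × 10000) = 0.904837
R(hydraulic modulator) = exp(−0.0000041 × 10000) = 0.959829
R(wheel-speed sensor) = exp(−0.000012 × 10000) = 0.886920
R(yaw-rate sensor) = exp(−0.000015 × 10000) = 0.860708
R(wheel actuator) = exp(−0.000020 × 10000) = 0.818731
R(pressure accumulator) = exp(−0.000019 × 10000) = 0.826959
Parallel (brake ECU and pedal-travel sensor): 1 − (1 − 0.878095)(1 − 0.904837) = 0.988399
Parallel (yaw-rate sensor and wheel actuator): 1 − (1 − 0.860708)(1 − 0.818731) = 0.974751
Series (wheel-speed sensor and [0.974751]): 0.886920 × 0.974751 = 0.864526
Parallel (hydraulic modulator and [0.864526]): 1 − (1 − 0.959829)(1 − 0.864526) = 0.994558
Series ([0.988399] and [0.994558]): 0.988399 × 0.994558 = 0.983020
Parallel ([0.983020] and pressure accumulator): 1 − (1 − 0.983020)(1 − 0.826959) = 0.9971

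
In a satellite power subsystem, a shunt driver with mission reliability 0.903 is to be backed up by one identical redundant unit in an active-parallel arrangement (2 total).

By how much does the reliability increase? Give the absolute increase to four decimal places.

0.0876

R_before = 0.903
R_after = 1 − (1 − 0.903)^2 = 0.9906
ΔR = 0.9906 − 0.903 = 0.0876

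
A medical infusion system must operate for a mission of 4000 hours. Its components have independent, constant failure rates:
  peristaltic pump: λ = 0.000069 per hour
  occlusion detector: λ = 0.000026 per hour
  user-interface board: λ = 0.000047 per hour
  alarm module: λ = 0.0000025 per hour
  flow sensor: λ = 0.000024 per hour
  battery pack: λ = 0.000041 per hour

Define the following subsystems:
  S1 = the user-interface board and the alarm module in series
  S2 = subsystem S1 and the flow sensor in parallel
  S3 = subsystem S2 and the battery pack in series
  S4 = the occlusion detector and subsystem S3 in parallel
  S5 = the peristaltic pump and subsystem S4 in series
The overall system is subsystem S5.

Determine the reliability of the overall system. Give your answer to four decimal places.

0.7464

R(peristaltic pump) = exp(−0.000069 × 4000) = 0.758813
R(occlusion detector) = exp(−0.000026 × 4000) = 0.901225
R(user-interface board) = exp(−0.000047 × 4000) = 0.828615
R(alarm module) = exp(−0.0000025 × 4000) = 0.990050
R(flow sensor) = exp(−0.000024 × 4000) = 0.908464
R(battery pack) = exp(−0.000041 × 4000) = 0.848742
Series (user-interface board and alarm module): 0.828615 × 0.990050 = 0.820370
Parallel ([0.820370] and flow sensor): 1 − (1 − 0.820370)(1 − 0.908464) = 0.983557
Series ([0.983557] and battery pack): 0.983557 × 0.848742 = 0.834786
Parallel (occlusion detector and [0.834786]): 1 − (1 − 0.901225)(1 − 0.834786) = 0.983681
Series (peristaltic pump and [0.983681]): 0.758813 × 0.983681 = 0.7464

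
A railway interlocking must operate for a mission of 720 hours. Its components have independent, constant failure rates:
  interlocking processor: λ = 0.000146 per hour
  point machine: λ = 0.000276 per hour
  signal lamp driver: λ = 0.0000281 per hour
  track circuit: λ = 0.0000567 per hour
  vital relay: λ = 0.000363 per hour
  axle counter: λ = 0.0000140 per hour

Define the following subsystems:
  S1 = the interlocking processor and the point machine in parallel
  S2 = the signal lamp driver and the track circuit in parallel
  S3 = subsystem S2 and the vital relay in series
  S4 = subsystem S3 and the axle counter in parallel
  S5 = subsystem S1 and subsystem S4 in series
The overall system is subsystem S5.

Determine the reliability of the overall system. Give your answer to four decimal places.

R(interlocking processor) = exp(−0.000146 × 720) = 0.900216
R(point machine) = exp(−0.000276 × 720) = 0.819779
R(signal lamp driver) = exp(−0.0000281 × 720) = 0.979971
R(track circuit) = exp(−0.0000567 × 720) = 0.959998
R(vital relay) = exp(−0.000363 × 720) = 0.770004
R(axle counter) = exp(−0.0000140 × 720) = 0.989971
Parallel (interlocking processor and point machine): 1 − (1 − 0.900216)(1 − 0.819779) = 0.982017
Parallel (signal lamp driver and track circuit): 1 − (1 − 0.979971)(1 − 0.959998) = 0.999199
Series ([0.999199] and vital relay): 0.999199 × 0.770004 = 0.769387
Parallel ([0.769387] and axle counter): 1 − (1 − 0.769387)(1 − 0.989971) = 0.997687
Series ([0.982017] and [0.997687]): 0.982017 × 0.997687 = 0.9797

0.9797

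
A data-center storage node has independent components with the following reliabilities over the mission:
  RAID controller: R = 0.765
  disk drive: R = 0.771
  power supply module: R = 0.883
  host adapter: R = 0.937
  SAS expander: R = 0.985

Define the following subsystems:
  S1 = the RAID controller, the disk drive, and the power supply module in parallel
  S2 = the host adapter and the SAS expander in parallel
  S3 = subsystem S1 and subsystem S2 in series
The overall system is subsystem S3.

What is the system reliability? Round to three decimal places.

Parallel (RAID controller, disk drive, and power supply module): 1 − (1 − 0.76500)(1 − 0.77100)(1 − 0.88300) = 0.99370
Parallel (host adapter and SAS expander): 1 − (1 − 0.93700)(1 − 0.98500) = 0.99906
Series ([0.99370] and [0.99906]): 0.99370 × 0.99906 = 0.993

0.993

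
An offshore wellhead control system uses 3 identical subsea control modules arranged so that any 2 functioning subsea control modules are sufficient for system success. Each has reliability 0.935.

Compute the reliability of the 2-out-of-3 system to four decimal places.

0.9879

R = Σ_{i=2}^{3} C(3,i) p^i (1−p)^{3−i} with p = 0.935
C(3,2)·0.935^2·0.065^1 = 0.170474
C(3,3)·0.935^3·0.065^0 = 0.817400
Sum = 0.9879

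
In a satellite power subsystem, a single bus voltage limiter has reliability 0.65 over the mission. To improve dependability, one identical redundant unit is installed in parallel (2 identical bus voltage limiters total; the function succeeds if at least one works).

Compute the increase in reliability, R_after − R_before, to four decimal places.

0.2275

R_before = 0.65
R_after = 1 − (1 − 0.65)^2 = 0.8775
ΔR = 0.8775 − 0.65 = 0.2275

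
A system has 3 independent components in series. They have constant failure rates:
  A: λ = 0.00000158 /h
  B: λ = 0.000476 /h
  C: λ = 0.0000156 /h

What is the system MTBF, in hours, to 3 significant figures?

2030

Series of exponential components: λ_sys = Σ λ_i
λ_sys = 0.00000158 + 0.000476 + 0.0000156 = 4.9318e-04 /h
MTBF = 1 / λ_sys = 2030 h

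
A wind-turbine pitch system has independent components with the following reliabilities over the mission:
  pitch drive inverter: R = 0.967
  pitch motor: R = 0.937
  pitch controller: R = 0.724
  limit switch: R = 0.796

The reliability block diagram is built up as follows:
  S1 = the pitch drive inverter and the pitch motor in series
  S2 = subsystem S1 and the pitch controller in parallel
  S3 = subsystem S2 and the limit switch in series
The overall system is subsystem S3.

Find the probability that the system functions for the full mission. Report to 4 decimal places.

0.7754

Series (pitch drive inverter and pitch motor): 0.967000 × 0.937000 = 0.906079
Parallel ([0.906079] and pitch controller): 1 − (1 − 0.906079)(1 − 0.724000) = 0.974078
Series ([0.974078] and limit switch): 0.974078 × 0.796000 = 0.7754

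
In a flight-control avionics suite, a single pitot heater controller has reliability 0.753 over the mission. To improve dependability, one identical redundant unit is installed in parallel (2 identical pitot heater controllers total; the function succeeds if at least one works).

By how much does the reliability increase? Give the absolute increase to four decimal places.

0.1860

R_before = 0.753
R_after = 1 − (1 − 0.753)^2 = 0.9390
ΔR = 0.9390 − 0.753 = 0.1860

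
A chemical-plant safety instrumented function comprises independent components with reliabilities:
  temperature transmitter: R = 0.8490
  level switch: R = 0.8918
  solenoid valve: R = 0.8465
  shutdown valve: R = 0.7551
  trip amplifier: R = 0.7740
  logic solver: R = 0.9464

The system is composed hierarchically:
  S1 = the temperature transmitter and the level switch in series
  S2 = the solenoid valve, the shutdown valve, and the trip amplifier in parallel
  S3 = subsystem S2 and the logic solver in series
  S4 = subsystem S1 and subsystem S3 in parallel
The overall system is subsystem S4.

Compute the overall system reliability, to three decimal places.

0.985

Series (temperature transmitter and level switch): 0.84900 × 0.89180 = 0.75714
Parallel (solenoid valve, shutdown valve, and trip amplifier): 1 − (1 − 0.84650)(1 − 0.75510)(1 − 0.77400) = 0.99150
Series ([0.99150] and logic solver): 0.99150 × 0.94640 = 0.93836
Parallel ([0.75714] and [0.93836]): 1 − (1 − 0.75714)(1 − 0.93836) = 0.985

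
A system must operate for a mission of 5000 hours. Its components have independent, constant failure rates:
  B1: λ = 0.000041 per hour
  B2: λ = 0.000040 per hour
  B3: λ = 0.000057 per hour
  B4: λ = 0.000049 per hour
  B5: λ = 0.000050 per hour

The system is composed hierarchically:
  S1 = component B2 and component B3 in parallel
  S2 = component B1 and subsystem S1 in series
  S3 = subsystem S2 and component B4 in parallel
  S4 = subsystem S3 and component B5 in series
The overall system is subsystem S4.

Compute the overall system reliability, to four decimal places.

R(B1) = exp(−0.000041 × 5000) = 0.814647
R(B2) = exp(−0.000040 × 5000) = 0.818731
R(B3) = exp(−0.000057 × 5000) = 0.752014
R(B4) = exp(−0.000049 × 5000) = 0.782705
R(B5) = exp(−0.000050 × 5000) = 0.778801
Parallel (B2 and B3): 1 − (1 − 0.818731)(1 − 0.752014) = 0.955048
Series (B1 and [0.955048]): 0.814647 × 0.955048 = 0.778027
Parallel ([0.778027] and B4): 1 − (1 − 0.778027)(1 − 0.782705) = 0.951766
Series ([0.951766] and B5): 0.951766 × 0.778801 = 0.7412

0.7412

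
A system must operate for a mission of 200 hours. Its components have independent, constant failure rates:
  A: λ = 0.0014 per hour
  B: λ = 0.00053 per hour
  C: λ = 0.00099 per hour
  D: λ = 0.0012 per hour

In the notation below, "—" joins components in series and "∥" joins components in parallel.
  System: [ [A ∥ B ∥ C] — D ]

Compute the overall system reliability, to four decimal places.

R(A) = exp(−0.0014 × 200) = 0.755784
R(B) = exp(−0.00053 × 200) = 0.899425
R(C) = exp(−0.00099 × 200) = 0.820370
R(D) = exp(−0.0012 × 200) = 0.786628
Parallel (A, B, and C): 1 − (1 − 0.755784)(1 − 0.899425)(1 − 0.820370) = 0.995588
Series ([0.995588] and D): 0.995588 × 0.786628 = 0.7832

0.7832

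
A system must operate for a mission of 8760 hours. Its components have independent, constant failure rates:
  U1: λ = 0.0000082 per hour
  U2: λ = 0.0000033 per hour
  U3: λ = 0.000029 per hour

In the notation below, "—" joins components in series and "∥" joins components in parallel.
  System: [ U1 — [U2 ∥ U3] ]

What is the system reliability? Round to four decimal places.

R(U1) = exp(−0.0000082 × 8760) = 0.930687
R(U2) = exp(−0.0000033 × 8760) = 0.971506
R(U3) = exp(−0.000029 × 8760) = 0.775661
Parallel (U2 and U3): 1 − (1 − 0.971506)(1 − 0.775661) = 0.993608
Series (U1 and [0.993608]): 0.930687 × 0.993608 = 0.9247

0.9247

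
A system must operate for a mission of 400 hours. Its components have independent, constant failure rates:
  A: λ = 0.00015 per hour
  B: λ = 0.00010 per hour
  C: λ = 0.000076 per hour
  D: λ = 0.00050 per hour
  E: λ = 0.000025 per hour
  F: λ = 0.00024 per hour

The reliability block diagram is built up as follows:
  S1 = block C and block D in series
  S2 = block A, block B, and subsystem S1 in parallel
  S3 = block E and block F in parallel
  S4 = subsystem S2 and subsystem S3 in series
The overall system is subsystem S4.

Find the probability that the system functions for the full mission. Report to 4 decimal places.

R(A) = exp(−0.00015 × 400) = 0.941765
R(B) = exp(−0.00010 × 400) = 0.960789
R(C) = exp(−0.000076 × 400) = 0.970057
R(D) = exp(−0.00050 × 400) = 0.818731
R(E) = exp(−0.000025 × 400) = 0.990050
R(F) = exp(−0.00024 × 400) = 0.908464
Series (C and D): 0.970057 × 0.818731 = 0.794216
Parallel (A, B, and [0.794216]): 1 − (1 − 0.941765)(1 − 0.960789)(1 − 0.794216) = 0.999530
Parallel (E and F): 1 − (1 − 0.990050)(1 − 0.908464) = 0.999089
Series ([0.999530] and [0.999089]): 0.999530 × 0.999089 = 0.9986

0.9986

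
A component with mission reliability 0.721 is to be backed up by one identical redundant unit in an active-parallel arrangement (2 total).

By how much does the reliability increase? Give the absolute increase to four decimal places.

R_before = 0.721
R_after = 1 − (1 − 0.721)^2 = 0.9222
ΔR = 0.9222 − 0.721 = 0.2012

0.2012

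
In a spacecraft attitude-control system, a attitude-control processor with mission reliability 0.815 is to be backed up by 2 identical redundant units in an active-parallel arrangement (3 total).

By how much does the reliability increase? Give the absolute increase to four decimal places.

R_before = 0.815
R_after = 1 − (1 − 0.815)^3 = 0.9937
ΔR = 0.9937 − 0.815 = 0.1787

0.1787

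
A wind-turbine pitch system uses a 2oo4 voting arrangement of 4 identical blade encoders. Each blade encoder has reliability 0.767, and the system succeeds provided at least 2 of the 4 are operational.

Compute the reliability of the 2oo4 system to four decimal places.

R = Σ_{i=2}^{4} C(4,i) p^i (1−p)^{4−i} with p = 0.767
C(4,2)·0.767^2·0.233^2 = 0.191626
C(4,3)·0.767^3·0.233^1 = 0.420535
C(4,4)·0.767^4·0.233^0 = 0.346084
Sum = 0.9582

0.9582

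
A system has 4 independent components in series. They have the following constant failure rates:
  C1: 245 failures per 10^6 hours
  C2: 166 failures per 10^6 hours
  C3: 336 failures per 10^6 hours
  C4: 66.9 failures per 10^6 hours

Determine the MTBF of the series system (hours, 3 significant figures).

Series of exponential components: λ_sys = Σ λ_i
λ_sys = 0.000245 + 0.000166 + 0.000336 + 0.0000669 = 8.1390e-04 /h
MTBF = 1 / λ_sys = 1230 h

1230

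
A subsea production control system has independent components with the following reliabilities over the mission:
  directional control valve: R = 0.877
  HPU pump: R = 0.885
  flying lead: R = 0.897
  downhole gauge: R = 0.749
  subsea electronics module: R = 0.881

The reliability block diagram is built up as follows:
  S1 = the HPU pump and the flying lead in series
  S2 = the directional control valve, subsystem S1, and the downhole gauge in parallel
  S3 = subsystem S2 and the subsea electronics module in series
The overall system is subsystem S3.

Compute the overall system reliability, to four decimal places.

Series (HPU pump and flying lead): 0.885000 × 0.897000 = 0.793845
Parallel (directional control valve, [0.793845], and downhole gauge): 1 − (1 − 0.877000)(1 − 0.793845)(1 − 0.749000) = 0.993635
Series ([0.993635] and subsea electronics module): 0.993635 × 0.881000 = 0.8754

0.8754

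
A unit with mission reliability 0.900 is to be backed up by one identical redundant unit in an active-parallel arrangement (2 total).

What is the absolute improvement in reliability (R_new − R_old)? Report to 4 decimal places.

R_before = 0.900
R_after = 1 − (1 − 0.900)^2 = 0.9900
ΔR = 0.9900 − 0.900 = 0.0900

0.0900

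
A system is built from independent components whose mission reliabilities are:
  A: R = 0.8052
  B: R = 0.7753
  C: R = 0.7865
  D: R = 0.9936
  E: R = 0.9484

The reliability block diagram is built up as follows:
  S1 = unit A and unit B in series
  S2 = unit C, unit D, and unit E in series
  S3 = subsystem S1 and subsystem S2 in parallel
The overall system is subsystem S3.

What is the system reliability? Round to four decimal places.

Series (A and B): 0.805200 × 0.775300 = 0.624272
Series (C, D, and E): 0.786500 × 0.993600 × 0.948400 = 0.741143
Parallel ([0.624272] and [0.741143]): 1 − (1 − 0.624272)(1 − 0.741143) = 0.9027

0.9027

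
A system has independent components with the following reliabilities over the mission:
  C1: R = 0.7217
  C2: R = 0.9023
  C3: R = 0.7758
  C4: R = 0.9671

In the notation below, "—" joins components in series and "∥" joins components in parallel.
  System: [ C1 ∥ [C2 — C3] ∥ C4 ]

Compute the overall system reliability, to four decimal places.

Series (C2 and C3): 0.902300 × 0.775800 = 0.700004
Parallel (C1, [0.700004], and C4): 1 − (1 − 0.721700)(1 − 0.700004)(1 − 0.967100) = 0.9973

0.9973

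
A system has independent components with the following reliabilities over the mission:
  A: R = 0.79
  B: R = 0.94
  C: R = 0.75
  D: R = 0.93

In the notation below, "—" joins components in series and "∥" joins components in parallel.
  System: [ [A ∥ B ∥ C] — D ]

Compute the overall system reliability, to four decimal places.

0.9271

Parallel (A, B, and C): 1 − (1 − 0.790000)(1 − 0.940000)(1 − 0.750000) = 0.996850
Series ([0.996850] and D): 0.996850 × 0.930000 = 0.9271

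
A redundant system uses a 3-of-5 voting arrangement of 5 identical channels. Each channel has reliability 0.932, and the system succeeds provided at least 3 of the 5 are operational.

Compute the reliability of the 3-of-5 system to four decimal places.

R = Σ_{i=3}^{5} C(5,i) p^i (1−p)^{5−i} with p = 0.932
C(5,3)·0.932^3·0.068^2 = 0.037434
C(5,4)·0.932^4·0.068^1 = 0.256533
C(5,5)·0.932^5·0.068^0 = 0.703201
Sum = 0.9972

0.9972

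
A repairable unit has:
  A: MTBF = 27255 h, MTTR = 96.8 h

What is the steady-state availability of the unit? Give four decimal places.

A(A) = MTBF/(MTBF+MTTR) = 27255/(27255+96.8) = 0.9965

0.9965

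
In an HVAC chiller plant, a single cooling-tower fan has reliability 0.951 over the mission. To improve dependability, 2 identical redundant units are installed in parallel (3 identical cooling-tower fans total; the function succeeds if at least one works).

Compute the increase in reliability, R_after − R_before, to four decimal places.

R_before = 0.951
R_after = 1 − (1 − 0.951)^3 = 0.9999
ΔR = 0.9999 − 0.951 = 0.0489

0.0489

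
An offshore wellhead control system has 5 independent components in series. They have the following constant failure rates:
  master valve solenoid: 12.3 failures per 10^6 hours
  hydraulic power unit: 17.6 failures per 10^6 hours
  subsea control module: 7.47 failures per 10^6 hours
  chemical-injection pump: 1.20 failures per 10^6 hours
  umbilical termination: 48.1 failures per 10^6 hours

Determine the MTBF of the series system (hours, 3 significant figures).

11500

Series of exponential components: λ_sys = Σ λ_i
λ_sys = 0.0000123 + 0.0000176 + 0.00000747 + 0.00000120 + 0.0000481 = 8.6670e-05 /h
MTBF = 1 / λ_sys = 11500 h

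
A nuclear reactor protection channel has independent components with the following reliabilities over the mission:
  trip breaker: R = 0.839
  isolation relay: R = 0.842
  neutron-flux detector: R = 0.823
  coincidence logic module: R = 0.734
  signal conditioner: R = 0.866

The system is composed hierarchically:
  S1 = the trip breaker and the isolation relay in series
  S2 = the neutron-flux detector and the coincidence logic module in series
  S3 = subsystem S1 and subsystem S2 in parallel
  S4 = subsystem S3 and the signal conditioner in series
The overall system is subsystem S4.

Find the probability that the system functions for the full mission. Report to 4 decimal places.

Series (trip breaker and isolation relay): 0.839000 × 0.842000 = 0.706438
Series (neutron-flux detector and coincidence logic module): 0.823000 × 0.734000 = 0.604082
Parallel ([0.706438] and [0.604082]): 1 − (1 − 0.706438)(1 − 0.604082) = 0.883774
Series ([0.883774] and signal conditioner): 0.883774 × 0.866000 = 0.7653

0.7653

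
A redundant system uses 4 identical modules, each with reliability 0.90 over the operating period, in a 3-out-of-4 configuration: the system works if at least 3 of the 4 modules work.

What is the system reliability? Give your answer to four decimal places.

R = Σ_{i=3}^{4} C(4,i) p^i (1−p)^{4−i} with p = 0.90
C(4,3)·0.90^3·0.10^1 = 0.291600
C(4,4)·0.90^4·0.10^0 = 0.656100
Sum = 0.9477

0.9477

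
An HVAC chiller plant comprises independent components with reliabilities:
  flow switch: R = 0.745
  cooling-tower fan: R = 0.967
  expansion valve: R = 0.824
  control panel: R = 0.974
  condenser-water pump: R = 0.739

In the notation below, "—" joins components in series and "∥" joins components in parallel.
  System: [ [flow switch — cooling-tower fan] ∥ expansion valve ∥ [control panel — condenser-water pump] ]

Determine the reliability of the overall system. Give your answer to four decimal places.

0.9862

Series (flow switch and cooling-tower fan): 0.745000 × 0.967000 = 0.720415
Series (control panel and condenser-water pump): 0.974000 × 0.739000 = 0.719786
Parallel ([0.720415], expansion valve, and [0.719786]): 1 − (1 − 0.720415)(1 − 0.824000)(1 − 0.719786) = 0.9862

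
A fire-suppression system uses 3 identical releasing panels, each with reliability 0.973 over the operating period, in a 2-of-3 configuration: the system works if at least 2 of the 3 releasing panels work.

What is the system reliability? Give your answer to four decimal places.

0.9979

R = Σ_{i=2}^{3} C(3,i) p^i (1−p)^{3−i} with p = 0.973
C(3,2)·0.973^2·0.027^1 = 0.076685
C(3,3)·0.973^3·0.027^0 = 0.921167
Sum = 0.9979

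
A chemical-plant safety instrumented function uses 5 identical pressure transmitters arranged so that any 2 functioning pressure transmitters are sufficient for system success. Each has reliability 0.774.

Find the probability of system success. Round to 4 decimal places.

R = Σ_{i=2}^{5} C(5,i) p^i (1−p)^{5−i} with p = 0.774
C(5,2)·0.774^2·0.226^3 = 0.069152
C(5,3)·0.774^3·0.226^2 = 0.236832
C(5,4)·0.774^4·0.226^1 = 0.405548
C(5,5)·0.774^5·0.226^0 = 0.277782
Sum = 0.9893

0.9893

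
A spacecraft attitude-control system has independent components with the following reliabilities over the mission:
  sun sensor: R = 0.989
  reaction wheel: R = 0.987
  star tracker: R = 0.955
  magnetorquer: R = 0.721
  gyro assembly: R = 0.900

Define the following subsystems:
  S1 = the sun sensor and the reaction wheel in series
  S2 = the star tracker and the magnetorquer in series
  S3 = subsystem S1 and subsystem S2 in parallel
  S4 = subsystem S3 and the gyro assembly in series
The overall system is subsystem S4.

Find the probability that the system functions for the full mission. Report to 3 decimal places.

0.893

Series (sun sensor and reaction wheel): 0.98900 × 0.98700 = 0.97614
Series (star tracker and magnetorquer): 0.95500 × 0.72100 = 0.68856
Parallel ([0.97614] and [0.68856]): 1 − (1 − 0.97614)(1 − 0.68856) = 0.99257
Series ([0.99257] and gyro assembly): 0.99257 × 0.90000 = 0.893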